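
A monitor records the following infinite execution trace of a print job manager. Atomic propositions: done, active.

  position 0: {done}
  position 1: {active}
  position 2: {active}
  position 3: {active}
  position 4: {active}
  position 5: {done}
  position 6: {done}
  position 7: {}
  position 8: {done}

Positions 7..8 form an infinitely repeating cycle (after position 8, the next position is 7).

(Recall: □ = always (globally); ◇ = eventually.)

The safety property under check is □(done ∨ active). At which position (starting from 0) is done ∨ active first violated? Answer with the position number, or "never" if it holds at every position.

Check done ∨ active at each position in order: 0 ✓, 1 ✓, 2 ✓, 3 ✓, 4 ✓, 5 ✓, 6 ✓.
At position 7 the labels are {}, so done ∨ active is false there. This is the first violation.

7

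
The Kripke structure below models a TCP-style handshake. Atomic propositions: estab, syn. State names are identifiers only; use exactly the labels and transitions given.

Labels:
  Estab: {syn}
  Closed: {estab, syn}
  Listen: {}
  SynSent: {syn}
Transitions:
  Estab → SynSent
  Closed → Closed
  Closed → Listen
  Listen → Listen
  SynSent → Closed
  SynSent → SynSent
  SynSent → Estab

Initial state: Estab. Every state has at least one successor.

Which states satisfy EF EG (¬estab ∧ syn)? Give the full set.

{Estab, SynSent}

States satisfying EG (¬estab ∧ syn): {Estab, SynSent}.
States satisfying EF EG (¬estab ∧ syn): {Estab, SynSent}.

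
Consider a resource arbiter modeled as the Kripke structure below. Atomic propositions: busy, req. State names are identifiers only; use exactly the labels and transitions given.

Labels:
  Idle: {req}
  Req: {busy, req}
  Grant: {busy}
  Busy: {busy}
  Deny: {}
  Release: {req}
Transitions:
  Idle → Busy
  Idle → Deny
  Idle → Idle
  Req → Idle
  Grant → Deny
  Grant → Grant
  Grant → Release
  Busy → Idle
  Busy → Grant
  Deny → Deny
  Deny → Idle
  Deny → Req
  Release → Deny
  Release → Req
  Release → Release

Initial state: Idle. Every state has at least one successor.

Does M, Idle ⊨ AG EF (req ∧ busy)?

States satisfying EF (req ∧ busy): {Idle, Req, Grant, Busy, Deny, Release}.
States satisfying AG EF (req ∧ busy): {Idle, Req, Grant, Busy, Deny, Release}.
Every state reachable from Idle satisfies EF (req ∧ busy).
Idle ∈ Sat(AG EF (req ∧ busy)).

Satisfied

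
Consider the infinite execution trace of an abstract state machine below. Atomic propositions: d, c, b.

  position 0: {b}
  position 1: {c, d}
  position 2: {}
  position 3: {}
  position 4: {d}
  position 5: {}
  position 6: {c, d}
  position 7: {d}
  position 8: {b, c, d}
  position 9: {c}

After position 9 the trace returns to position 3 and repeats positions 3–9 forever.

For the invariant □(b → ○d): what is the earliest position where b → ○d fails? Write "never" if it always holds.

Check b → ○d at each position in order: 0 ✓, 1 ✓, 2 ✓, 3 ✓, 4 ✓, 5 ✓, 6 ✓, 7 ✓.
At position 8 the labels are {b, c, d} and the next position 9 has {c}, so b → ○d is false there. This is the first violation.

8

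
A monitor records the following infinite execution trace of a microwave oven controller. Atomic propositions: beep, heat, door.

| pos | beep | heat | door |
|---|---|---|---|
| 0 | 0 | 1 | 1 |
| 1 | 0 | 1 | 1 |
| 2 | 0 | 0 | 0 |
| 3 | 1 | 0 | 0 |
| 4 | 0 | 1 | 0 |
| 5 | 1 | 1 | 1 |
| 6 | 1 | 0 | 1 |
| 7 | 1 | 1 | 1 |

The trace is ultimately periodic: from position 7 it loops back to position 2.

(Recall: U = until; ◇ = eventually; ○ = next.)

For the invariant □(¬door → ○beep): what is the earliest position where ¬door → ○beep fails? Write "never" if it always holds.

3

Check ¬door → ○beep at each position in order: 0 ✓, 1 ✓, 2 ✓.
At position 3 the labels are {beep} and the next position 4 has {heat}, so ¬door → ○beep is false there. This is the first violation.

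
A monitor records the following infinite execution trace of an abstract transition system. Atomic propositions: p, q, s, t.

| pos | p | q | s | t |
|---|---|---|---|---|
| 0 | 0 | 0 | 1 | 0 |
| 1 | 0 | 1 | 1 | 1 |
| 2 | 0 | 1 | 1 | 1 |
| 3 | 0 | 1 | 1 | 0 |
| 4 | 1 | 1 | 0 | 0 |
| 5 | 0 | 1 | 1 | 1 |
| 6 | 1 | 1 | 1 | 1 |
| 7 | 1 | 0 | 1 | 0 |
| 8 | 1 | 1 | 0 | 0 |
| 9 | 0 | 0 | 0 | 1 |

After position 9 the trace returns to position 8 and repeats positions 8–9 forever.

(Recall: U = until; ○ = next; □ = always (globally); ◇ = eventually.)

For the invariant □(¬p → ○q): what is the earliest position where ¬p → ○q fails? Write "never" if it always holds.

¬p → ○q holds at every position 0..9, and those are all the positions the trace ever visits, so the invariant □(¬p → ○q) is never violated.

never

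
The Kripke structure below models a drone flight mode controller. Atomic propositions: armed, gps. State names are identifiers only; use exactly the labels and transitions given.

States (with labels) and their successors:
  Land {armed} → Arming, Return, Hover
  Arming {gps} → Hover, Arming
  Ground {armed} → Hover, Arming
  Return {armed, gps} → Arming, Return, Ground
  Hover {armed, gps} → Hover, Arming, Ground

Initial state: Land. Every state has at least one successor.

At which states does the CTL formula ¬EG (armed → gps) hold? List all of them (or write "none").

States satisfying armed → gps: {Arming, Return, Hover}.
States satisfying EG (armed → gps): {Arming, Return, Hover}.
States satisfying ¬EG (armed → gps): {Land, Ground}.

{Land, Ground}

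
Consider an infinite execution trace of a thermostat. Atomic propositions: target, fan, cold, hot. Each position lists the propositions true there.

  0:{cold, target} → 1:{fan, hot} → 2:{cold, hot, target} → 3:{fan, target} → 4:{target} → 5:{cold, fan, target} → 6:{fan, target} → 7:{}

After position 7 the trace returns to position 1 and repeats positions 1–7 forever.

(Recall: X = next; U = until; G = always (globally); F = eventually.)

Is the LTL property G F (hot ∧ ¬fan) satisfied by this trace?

F (hot ∧ ¬fan) holds at every position 0..7, and those are all positions ever visited, so G F (hot ∧ ¬fan) holds.

Satisfied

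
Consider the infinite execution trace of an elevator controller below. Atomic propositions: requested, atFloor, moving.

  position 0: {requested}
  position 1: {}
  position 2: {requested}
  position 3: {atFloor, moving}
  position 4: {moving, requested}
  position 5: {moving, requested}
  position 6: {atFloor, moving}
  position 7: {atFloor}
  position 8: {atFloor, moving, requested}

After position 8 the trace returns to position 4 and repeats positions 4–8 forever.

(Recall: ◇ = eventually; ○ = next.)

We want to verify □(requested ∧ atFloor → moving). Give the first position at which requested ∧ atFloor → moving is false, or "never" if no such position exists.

never

requested ∧ atFloor → moving holds at every position 0..8, and those are all the positions the trace ever visits, so the invariant □(requested ∧ atFloor → moving) is never violated.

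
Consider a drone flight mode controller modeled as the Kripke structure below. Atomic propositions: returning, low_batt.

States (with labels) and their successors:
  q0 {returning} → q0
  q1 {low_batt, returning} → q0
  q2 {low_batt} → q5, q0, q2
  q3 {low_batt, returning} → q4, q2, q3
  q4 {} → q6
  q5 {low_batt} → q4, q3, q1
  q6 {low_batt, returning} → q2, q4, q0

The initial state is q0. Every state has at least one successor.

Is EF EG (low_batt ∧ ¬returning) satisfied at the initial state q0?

Does not hold

States satisfying EG (low_batt ∧ ¬returning): {q2}.
States satisfying EF EG (low_batt ∧ ¬returning): {q2, q3, q4, q5, q6}.
No suitable path/successor from q0 witnesses the formula.
q0 ∉ Sat(EF EG (low_batt ∧ ¬returning)).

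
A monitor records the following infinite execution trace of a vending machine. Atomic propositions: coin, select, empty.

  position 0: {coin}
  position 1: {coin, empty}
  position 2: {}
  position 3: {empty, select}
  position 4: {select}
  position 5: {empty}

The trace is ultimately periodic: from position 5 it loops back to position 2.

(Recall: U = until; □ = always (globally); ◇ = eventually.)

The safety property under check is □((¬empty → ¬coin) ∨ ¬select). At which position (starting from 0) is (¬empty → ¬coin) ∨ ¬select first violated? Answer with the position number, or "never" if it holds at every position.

never

(¬empty → ¬coin) ∨ ¬select holds at every position 0..5, and those are all the positions the trace ever visits, so the invariant □((¬empty → ¬coin) ∨ ¬select) is never violated.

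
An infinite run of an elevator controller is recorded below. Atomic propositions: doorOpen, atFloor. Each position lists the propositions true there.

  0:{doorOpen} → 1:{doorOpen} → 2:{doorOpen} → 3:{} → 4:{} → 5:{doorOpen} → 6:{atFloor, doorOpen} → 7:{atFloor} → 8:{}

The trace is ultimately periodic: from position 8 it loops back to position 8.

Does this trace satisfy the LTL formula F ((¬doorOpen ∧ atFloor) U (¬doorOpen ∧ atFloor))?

(¬doorOpen ∧ atFloor) U (¬doorOpen ∧ atFloor) holds at position 7, which is reachable from 0, so F ((¬doorOpen ∧ atFloor) U (¬doorOpen ∧ atFloor)) holds.

Satisfied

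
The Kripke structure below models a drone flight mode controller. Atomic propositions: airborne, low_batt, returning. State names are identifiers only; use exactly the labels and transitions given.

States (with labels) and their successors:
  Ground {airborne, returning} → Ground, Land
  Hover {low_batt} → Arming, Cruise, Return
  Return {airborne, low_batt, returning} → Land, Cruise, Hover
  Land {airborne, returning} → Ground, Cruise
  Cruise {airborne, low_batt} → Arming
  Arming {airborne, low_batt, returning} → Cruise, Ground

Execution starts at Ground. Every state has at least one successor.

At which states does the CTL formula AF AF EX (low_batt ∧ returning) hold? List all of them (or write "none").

{Hover, Cruise}

States satisfying AF EX (low_batt ∧ returning): {Hover, Cruise}.
States satisfying AF AF EX (low_batt ∧ returning): {Hover, Cruise}.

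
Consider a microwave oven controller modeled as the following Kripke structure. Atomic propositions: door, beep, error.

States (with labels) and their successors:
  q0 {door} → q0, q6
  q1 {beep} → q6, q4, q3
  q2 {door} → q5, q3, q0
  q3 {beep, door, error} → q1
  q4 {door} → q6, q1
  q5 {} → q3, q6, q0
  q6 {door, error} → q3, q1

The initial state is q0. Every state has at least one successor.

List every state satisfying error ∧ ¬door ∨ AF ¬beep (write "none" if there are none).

{q0, q2, q4, q5, q6}

States satisfying ¬door: {q1, q5}.
States satisfying error ∧ ¬door: ∅.
States satisfying ¬beep: {q0, q2, q4, q5, q6}.
States satisfying AF ¬beep: {q0, q2, q4, q5, q6}.
States satisfying error ∧ ¬door ∨ AF ¬beep: {q0, q2, q4, q5, q6}.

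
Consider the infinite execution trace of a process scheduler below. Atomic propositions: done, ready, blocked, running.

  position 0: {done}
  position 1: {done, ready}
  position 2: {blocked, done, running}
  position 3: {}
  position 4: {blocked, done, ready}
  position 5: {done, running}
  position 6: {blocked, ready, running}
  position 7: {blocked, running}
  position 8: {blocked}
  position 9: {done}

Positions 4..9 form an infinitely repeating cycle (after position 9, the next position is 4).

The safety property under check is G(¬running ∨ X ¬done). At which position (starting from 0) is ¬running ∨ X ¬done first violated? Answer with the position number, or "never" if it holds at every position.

¬running ∨ X ¬done holds at every position 0..9, and those are all the positions the trace ever visits, so the invariant G(¬running ∨ X ¬done) is never violated.

never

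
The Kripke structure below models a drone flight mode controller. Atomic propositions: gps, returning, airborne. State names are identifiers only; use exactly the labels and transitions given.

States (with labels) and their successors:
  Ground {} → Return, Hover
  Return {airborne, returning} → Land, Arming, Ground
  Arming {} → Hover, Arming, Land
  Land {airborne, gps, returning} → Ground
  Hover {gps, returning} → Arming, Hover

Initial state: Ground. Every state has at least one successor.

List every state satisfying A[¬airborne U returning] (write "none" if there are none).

{Ground, Return, Land, Hover}

States satisfying ¬airborne: {Ground, Arming, Hover}.
States satisfying returning: {Return, Land, Hover}.
States satisfying A[¬airborne U returning]: {Ground, Return, Land, Hover}.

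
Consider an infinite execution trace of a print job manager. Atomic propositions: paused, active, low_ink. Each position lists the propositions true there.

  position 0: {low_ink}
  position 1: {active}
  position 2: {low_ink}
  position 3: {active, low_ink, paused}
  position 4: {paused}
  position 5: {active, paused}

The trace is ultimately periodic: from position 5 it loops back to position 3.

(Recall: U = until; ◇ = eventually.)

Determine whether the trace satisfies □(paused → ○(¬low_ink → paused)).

paused → ○(¬low_ink → paused) holds at every position 0..5, and those are all positions ever visited, so □(paused → ○(¬low_ink → paused)) holds.
Positions where paused holds: 3, 4, 5.
Check ○(¬low_ink → paused) at each: 3→ok, 4→ok, 5→ok.

Satisfied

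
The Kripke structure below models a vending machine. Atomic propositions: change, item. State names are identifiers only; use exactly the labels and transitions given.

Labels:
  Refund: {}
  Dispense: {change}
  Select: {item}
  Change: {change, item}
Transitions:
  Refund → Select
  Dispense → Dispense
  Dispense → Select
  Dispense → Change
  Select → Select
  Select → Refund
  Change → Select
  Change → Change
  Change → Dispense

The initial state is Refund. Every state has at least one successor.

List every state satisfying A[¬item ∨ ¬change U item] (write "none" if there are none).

{Refund, Select, Change}

States satisfying ¬item ∨ ¬change: {Refund, Dispense, Select}.
States satisfying item: {Select, Change}.
States satisfying A[¬item ∨ ¬change U item]: {Refund, Select, Change}.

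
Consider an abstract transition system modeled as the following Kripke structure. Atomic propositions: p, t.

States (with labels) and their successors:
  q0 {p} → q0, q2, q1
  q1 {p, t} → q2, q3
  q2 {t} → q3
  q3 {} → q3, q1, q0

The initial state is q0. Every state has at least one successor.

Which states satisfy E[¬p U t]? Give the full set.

{q1, q2, q3}

States satisfying ¬p: {q2, q3}.
States satisfying t: {q1, q2}.
States satisfying E[¬p U t]: {q1, q2, q3}.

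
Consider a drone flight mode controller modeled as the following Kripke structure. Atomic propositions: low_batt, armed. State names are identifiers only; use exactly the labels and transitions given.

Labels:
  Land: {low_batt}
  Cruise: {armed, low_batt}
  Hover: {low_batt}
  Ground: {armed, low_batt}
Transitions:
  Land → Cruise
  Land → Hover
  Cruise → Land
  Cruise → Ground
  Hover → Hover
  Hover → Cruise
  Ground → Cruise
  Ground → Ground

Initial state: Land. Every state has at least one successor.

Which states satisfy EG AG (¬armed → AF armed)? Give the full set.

States satisfying AG (¬armed → AF armed): ∅.
States satisfying EG AG (¬armed → AF armed): ∅.

none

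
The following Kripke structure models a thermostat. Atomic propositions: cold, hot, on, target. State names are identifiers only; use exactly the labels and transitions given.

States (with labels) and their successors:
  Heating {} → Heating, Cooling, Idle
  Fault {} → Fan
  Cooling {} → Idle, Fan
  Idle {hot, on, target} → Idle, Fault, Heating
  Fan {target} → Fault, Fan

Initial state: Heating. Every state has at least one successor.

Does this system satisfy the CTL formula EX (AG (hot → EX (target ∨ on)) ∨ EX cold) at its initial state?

States satisfying AG (hot → EX (target ∨ on)) ∨ EX cold: {Heating, Fault, Cooling, Idle, Fan}.
States satisfying EX (AG (hot → EX (target ∨ on)) ∨ EX cold): {Heating, Fault, Cooling, Idle, Fan}.
Heating ∈ Sat(EX (AG (hot → EX (target ∨ on)) ∨ EX cold)).

Yes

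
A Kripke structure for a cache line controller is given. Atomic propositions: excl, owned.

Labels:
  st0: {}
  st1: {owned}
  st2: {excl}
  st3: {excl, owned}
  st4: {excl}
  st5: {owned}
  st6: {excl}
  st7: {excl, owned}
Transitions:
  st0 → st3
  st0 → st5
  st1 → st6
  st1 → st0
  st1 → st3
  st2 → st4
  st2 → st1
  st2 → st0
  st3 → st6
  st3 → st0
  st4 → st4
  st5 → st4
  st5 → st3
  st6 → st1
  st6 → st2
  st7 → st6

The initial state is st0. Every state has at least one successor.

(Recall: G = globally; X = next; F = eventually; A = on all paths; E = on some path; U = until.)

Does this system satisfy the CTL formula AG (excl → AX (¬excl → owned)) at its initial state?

Violated

States satisfying excl → AX (¬excl → owned): {st0, st1, st4, st5, st6, st7}.
States satisfying AG (excl → AX (¬excl → owned)): {st4}.
st2 is reachable from st0 and violates excl → AX (¬excl → owned), so AG fails at st0.
st0 ∉ Sat(AG (excl → AX (¬excl → owned))).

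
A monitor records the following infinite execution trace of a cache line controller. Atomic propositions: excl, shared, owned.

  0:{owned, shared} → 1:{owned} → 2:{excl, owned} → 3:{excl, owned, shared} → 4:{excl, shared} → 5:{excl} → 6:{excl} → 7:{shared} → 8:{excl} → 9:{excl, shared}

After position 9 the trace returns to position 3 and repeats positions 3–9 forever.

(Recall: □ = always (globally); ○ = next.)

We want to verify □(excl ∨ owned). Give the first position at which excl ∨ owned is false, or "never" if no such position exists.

Check excl ∨ owned at each position in order: 0 ✓, 1 ✓, 2 ✓, 3 ✓, 4 ✓, 5 ✓, 6 ✓.
At position 7 the labels are {shared}, so excl ∨ owned is false there. This is the first violation.

7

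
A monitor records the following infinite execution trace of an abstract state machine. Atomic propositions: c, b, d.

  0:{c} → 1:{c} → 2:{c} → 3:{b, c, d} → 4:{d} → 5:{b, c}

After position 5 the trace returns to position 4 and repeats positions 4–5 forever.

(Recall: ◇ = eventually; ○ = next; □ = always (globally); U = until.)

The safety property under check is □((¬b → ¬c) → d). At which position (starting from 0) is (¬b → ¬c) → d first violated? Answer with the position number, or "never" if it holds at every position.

Check (¬b → ¬c) → d at each position in order: 0 ✓, 1 ✓, 2 ✓, 3 ✓, 4 ✓.
At position 5 the labels are {b, c}, so (¬b → ¬c) → d is false there. This is the first violation.

5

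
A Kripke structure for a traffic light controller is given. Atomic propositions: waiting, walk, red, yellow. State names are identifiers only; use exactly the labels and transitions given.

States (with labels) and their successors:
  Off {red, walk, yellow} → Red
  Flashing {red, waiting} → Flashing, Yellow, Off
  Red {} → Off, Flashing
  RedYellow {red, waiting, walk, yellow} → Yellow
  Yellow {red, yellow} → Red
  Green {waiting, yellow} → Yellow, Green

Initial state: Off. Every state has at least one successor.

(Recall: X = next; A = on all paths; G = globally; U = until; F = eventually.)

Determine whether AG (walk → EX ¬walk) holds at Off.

Satisfied

States satisfying walk → EX ¬walk: {Off, Flashing, Red, RedYellow, Yellow, Green}.
States satisfying AG (walk → EX ¬walk): {Off, Flashing, Red, RedYellow, Yellow, Green}.
Every state reachable from Off satisfies walk → EX ¬walk.
Off ∈ Sat(AG (walk → EX ¬walk)).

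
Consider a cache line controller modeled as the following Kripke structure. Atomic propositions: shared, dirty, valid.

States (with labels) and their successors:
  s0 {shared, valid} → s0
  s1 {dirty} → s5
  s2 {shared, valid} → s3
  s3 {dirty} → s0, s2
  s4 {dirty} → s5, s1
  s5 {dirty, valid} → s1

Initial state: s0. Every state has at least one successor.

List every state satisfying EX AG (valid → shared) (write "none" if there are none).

States satisfying AG (valid → shared): {s0, s2, s3}.
States satisfying EX AG (valid → shared): {s0, s2, s3}.

{s0, s2, s3}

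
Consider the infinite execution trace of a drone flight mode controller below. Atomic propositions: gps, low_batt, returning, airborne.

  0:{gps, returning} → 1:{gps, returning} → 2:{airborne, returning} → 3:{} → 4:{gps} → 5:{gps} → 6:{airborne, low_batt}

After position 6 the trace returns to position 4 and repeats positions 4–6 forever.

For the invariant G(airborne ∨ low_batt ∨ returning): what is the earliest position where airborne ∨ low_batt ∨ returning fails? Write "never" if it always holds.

3

Check airborne ∨ low_batt ∨ returning at each position in order: 0 ✓, 1 ✓, 2 ✓.
At position 3 the labels are {}, so airborne ∨ low_batt ∨ returning is false there. This is the first violation.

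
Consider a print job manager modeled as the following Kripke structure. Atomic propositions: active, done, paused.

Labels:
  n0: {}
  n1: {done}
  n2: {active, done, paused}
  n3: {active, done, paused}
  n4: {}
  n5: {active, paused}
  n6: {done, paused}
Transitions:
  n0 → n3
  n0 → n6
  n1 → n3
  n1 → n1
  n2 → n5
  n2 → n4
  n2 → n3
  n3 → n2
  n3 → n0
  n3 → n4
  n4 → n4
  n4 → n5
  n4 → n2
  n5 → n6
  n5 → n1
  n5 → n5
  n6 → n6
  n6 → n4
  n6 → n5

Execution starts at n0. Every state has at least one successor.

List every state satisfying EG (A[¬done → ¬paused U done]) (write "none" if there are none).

States satisfying A[¬done → ¬paused U done]: {n0, n1, n2, n3, n6}.
States satisfying EG (A[¬done → ¬paused U done]): {n0, n1, n2, n3, n6}.

{n0, n1, n2, n3, n6}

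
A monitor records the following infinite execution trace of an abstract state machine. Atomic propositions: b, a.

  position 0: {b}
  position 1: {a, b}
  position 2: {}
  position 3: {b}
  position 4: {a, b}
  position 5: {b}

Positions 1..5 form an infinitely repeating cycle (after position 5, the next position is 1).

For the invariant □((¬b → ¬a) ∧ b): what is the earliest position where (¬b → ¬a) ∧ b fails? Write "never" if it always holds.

2

Check (¬b → ¬a) ∧ b at each position in order: 0 ✓, 1 ✓.
At position 2 the labels are {}, so (¬b → ¬a) ∧ b is false there. This is the first violation.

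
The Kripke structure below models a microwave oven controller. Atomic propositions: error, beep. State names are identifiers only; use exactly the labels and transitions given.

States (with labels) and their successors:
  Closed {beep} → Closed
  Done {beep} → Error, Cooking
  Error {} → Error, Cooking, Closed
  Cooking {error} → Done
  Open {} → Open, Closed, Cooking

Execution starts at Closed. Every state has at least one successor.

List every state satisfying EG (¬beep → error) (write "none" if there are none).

{Closed, Done, Cooking}

States satisfying ¬beep → error: {Closed, Done, Cooking}.
States satisfying EG (¬beep → error): {Closed, Done, Cooking}.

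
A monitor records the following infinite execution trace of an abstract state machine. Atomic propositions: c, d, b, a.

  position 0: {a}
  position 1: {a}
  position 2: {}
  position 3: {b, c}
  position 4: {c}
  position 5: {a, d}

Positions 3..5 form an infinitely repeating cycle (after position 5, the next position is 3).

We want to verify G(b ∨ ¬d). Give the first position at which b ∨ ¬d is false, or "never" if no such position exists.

5

Check b ∨ ¬d at each position in order: 0 ✓, 1 ✓, 2 ✓, 3 ✓, 4 ✓.
At position 5 the labels are {a, d}, so b ∨ ¬d is false there. This is the first violation.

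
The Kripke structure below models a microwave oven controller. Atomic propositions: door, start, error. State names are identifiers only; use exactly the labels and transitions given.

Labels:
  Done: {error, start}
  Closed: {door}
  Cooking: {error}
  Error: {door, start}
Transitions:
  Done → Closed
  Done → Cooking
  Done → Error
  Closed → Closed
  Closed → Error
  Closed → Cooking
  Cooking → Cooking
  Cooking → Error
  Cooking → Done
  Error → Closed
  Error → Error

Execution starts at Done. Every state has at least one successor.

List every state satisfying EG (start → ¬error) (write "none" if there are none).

States satisfying start → ¬error: {Closed, Cooking, Error}.
States satisfying EG (start → ¬error): {Closed, Cooking, Error}.

{Closed, Cooking, Error}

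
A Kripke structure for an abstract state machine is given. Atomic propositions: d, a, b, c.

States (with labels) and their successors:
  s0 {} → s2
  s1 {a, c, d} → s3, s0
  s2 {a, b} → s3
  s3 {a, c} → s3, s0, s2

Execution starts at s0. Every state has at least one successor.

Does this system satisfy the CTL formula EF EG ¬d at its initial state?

States satisfying EG ¬d: {s0, s2, s3}.
States satisfying EF EG ¬d: {s0, s1, s2, s3}.
Some path from s0 reaches a state where EG ¬d holds.
s0 ∈ Sat(EF EG ¬d).

Yes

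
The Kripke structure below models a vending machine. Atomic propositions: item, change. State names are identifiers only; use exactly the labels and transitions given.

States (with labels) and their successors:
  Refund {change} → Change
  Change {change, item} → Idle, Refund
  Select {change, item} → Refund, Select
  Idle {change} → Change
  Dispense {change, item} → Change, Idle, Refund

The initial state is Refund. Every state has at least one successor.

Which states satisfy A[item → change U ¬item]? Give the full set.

States satisfying item → change: {Refund, Change, Select, Idle, Dispense}.
States satisfying ¬item: {Refund, Idle}.
States satisfying A[item → change U ¬item]: {Refund, Change, Idle, Dispense}.

{Refund, Change, Idle, Dispense}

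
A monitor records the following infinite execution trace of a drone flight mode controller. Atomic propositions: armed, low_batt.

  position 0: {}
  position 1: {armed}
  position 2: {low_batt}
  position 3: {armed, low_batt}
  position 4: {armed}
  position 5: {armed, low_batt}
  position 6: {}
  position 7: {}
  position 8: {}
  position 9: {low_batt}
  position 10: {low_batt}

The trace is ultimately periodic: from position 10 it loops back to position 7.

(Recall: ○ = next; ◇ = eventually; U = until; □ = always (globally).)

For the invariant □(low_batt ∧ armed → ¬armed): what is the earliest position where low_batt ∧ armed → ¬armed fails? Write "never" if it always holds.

3

Check low_batt ∧ armed → ¬armed at each position in order: 0 ✓, 1 ✓, 2 ✓.
At position 3 the labels are {armed, low_batt}, so low_batt ∧ armed → ¬armed is false there. This is the first violation.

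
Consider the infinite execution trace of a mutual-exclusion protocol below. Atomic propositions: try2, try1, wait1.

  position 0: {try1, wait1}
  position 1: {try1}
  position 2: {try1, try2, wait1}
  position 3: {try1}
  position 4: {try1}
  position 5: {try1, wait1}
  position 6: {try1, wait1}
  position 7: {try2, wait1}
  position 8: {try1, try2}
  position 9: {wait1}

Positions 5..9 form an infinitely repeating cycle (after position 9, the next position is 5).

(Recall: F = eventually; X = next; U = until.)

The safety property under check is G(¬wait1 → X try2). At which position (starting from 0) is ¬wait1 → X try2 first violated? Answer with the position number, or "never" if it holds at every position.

Check ¬wait1 → X try2 at each position in order: 0 ✓, 1 ✓, 2 ✓.
At position 3 the labels are {try1} and the next position 4 has {try1}, so ¬wait1 → X try2 is false there. This is the first violation.

3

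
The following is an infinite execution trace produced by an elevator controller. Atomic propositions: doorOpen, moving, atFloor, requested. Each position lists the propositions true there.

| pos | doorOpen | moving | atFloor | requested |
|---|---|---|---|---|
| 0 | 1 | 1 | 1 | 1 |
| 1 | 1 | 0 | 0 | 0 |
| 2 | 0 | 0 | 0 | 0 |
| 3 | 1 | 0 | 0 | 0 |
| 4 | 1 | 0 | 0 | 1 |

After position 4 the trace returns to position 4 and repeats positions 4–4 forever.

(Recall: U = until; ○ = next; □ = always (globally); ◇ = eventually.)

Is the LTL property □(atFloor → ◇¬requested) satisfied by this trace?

atFloor → ◇¬requested holds at every position 0..4, and those are all positions ever visited, so □(atFloor → ◇¬requested) holds.
Positions where atFloor holds: 0.
Check ◇¬requested at each: 0→ok.

Satisfied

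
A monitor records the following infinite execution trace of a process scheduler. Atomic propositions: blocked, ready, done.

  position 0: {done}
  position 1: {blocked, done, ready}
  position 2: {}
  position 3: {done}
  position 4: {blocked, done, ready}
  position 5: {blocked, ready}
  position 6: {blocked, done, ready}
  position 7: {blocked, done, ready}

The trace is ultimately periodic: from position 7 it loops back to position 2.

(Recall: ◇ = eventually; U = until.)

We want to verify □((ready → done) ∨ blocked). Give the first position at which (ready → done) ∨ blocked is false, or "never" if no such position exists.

never

(ready → done) ∨ blocked holds at every position 0..7, and those are all the positions the trace ever visits, so the invariant □((ready → done) ∨ blocked) is never violated.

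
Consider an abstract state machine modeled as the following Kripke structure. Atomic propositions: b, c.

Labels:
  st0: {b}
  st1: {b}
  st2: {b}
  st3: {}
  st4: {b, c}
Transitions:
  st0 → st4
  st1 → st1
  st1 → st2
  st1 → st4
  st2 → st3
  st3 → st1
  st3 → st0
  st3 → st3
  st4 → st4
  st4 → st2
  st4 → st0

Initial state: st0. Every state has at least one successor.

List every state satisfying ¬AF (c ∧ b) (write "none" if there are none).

States satisfying c ∧ b: {st4}.
States satisfying AF (c ∧ b): {st0, st4}.
States satisfying ¬AF (c ∧ b): {st1, st2, st3}.

{st1, st2, st3}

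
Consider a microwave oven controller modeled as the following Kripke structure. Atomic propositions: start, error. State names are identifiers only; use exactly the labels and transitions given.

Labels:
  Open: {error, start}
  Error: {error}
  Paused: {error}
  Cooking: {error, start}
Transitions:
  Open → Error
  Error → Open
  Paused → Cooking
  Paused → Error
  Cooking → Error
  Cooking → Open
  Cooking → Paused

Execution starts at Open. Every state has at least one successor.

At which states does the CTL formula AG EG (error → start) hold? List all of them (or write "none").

States satisfying EG (error → start): ∅.
States satisfying AG EG (error → start): ∅.

none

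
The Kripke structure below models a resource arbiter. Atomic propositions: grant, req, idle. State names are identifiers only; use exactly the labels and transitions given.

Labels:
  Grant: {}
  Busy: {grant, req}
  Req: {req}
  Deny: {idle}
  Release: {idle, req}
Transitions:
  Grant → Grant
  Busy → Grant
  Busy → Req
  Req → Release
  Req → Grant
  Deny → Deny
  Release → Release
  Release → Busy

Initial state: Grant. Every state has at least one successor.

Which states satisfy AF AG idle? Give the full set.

States satisfying AG idle: {Deny}.
States satisfying AF AG idle: {Deny}.

{Deny}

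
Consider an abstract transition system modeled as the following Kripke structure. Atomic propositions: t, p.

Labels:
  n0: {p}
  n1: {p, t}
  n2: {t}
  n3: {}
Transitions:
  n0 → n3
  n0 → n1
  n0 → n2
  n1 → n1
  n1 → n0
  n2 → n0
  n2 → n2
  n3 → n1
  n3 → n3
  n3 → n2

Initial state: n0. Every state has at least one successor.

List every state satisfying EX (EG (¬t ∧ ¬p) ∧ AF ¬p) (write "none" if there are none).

States satisfying EG (¬t ∧ ¬p) ∧ AF ¬p: {n3}.
States satisfying EX (EG (¬t ∧ ¬p) ∧ AF ¬p): {n0, n3}.

{n0, n3}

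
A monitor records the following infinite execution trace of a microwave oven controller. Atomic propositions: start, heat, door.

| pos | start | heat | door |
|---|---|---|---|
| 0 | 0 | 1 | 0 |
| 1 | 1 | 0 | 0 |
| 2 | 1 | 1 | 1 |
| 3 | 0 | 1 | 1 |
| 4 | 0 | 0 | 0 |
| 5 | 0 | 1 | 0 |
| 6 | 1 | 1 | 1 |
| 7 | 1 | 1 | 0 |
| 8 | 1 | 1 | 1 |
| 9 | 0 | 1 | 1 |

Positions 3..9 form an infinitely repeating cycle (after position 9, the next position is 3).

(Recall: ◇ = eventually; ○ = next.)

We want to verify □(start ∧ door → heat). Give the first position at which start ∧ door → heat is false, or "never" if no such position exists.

never

start ∧ door → heat holds at every position 0..9, and those are all the positions the trace ever visits, so the invariant □(start ∧ door → heat) is never violated.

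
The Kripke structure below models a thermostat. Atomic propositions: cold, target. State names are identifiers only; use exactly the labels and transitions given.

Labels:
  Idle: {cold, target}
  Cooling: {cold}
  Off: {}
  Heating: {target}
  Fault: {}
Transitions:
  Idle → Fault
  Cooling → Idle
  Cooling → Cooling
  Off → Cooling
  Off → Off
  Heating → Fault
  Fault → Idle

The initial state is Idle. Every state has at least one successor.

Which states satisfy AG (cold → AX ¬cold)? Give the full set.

States satisfying cold → AX ¬cold: {Idle, Off, Heating, Fault}.
States satisfying AG (cold → AX ¬cold): {Idle, Heating, Fault}.

{Idle, Heating, Fault}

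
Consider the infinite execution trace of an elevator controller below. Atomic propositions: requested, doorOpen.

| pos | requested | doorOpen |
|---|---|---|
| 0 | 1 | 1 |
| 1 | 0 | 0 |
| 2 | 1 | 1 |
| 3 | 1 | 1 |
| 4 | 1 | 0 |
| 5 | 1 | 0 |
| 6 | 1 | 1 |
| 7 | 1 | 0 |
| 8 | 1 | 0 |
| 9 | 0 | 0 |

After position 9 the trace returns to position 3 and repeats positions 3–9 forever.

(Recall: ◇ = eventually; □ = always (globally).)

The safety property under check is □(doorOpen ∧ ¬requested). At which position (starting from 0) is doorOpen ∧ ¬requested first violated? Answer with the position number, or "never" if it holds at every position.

0

At position 0 the labels are {doorOpen, requested}, so doorOpen ∧ ¬requested is false there. This is the first violation.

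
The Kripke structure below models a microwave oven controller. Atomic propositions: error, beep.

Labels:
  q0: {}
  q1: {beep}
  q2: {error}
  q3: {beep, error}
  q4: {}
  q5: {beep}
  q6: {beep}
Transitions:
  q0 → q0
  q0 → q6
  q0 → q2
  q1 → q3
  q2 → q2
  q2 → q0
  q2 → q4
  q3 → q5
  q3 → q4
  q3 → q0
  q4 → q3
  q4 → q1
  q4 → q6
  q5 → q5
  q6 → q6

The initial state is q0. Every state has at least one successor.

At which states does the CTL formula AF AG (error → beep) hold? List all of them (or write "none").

{q5, q6}

States satisfying AG (error → beep): {q5, q6}.
States satisfying AF AG (error → beep): {q5, q6}.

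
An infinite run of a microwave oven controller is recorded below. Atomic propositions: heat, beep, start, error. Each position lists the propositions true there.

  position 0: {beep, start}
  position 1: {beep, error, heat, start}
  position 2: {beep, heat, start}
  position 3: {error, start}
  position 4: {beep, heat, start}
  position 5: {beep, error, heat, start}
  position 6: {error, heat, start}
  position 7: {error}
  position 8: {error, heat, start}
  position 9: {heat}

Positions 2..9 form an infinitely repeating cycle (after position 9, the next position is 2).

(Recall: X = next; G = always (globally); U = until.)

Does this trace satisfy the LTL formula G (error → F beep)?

error → F beep holds at every position 0..9, and those are all positions ever visited, so G (error → F beep) holds.
Positions where error holds: 1, 3, 5, 6, 7, 8.
Check F beep at each: 1→ok, 3→ok, 5→ok, 6→ok, 7→ok, 8→ok.

Yes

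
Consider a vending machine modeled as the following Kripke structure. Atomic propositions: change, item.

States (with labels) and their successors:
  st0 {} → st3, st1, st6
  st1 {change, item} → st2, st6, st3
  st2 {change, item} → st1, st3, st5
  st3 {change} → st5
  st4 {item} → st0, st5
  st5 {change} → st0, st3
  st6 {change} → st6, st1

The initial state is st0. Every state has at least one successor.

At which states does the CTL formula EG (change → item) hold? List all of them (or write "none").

{st0, st1, st2, st4}

States satisfying change → item: {st0, st1, st2, st4}.
States satisfying EG (change → item): {st0, st1, st2, st4}.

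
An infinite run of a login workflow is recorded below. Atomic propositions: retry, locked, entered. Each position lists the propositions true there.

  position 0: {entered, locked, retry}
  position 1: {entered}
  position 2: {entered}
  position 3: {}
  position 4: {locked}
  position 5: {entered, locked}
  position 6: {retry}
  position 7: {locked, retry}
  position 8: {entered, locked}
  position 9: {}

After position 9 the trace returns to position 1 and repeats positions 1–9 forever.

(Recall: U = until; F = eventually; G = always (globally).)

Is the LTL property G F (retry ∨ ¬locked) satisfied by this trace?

F (retry ∨ ¬locked) holds at every position 0..9, and those are all positions ever visited, so G F (retry ∨ ¬locked) holds.

Satisfied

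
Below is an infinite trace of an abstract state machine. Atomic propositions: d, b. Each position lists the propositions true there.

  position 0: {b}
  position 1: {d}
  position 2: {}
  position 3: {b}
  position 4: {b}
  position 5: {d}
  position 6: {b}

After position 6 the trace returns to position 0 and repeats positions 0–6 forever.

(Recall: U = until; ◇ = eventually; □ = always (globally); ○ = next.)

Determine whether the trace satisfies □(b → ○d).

b → ○d must hold at every position from 0 onward. It fails at position 3, so □(b → ○d) is false.
Positions where b holds: 0, 3, 4, 6.
Check ○d at each: 0→ok, 3→fails, 4→ok, 6→fails.

Does not hold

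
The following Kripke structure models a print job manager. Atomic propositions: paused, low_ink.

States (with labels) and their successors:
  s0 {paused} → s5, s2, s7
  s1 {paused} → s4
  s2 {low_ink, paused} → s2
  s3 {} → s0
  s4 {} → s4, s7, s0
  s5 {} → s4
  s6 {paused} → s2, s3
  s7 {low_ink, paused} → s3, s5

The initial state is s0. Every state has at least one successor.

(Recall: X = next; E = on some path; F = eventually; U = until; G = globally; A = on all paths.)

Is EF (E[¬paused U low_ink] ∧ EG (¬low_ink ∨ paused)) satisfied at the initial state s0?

States satisfying E[¬paused U low_ink] ∧ EG (¬low_ink ∨ paused): {s2, s4, s5, s7}.
States satisfying EF (E[¬paused U low_ink] ∧ EG (¬low_ink ∨ paused)): {s0, s1, s2, s3, s4, s5, s6, s7}.
Some path from s0 reaches a state where E[¬paused U low_ink] ∧ EG (¬low_ink ∨ paused) holds.
s0 ∈ Sat(EF (E[¬paused U low_ink] ∧ EG (¬low_ink ∨ paused))).

Yes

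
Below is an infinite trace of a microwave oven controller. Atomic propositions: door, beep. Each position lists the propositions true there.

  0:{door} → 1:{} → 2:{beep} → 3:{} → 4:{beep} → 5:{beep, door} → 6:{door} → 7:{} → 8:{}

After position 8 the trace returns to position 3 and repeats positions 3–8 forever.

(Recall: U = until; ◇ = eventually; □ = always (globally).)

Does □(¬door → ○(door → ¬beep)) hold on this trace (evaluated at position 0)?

¬door → ○(door → ¬beep) must hold at every position from 0 onward. It fails at position 4, so □(¬door → ○(door → ¬beep)) is false.
Positions where ¬door holds: 1, 2, 3, 4, 7, 8.
Check ○(door → ¬beep) at each: 1→ok, 2→ok, 3→ok, 4→fails, 7→ok, 8→ok.

Violated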